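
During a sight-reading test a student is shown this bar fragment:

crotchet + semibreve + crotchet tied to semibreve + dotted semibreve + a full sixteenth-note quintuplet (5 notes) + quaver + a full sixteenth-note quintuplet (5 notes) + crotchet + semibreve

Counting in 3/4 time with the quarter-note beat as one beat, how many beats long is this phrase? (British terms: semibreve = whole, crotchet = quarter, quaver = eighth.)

23.5

One quarter-note beat = 2 eighth notes.
Express everything in eighth notes: crotchet = 2; semibreve = 8; crotchet tied to semibreve (crotchet + semibreve) = 10; dotted semibreve = 12; a full sixteenth-note quintuplet (5 notes) (five quintuplet sixteenths span one quarter) = 2; quaver = 1; a full sixteenth-note quintuplet (5 notes) (five quintuplet sixteenths span one quarter) = 2; crotchet = 2; semibreve = 8.
Sum: 2 + 8 + 10 + 12 + 2 + 1 + 2 + 2 + 8 = 47.
47 ÷ 2 = 23.5 beats.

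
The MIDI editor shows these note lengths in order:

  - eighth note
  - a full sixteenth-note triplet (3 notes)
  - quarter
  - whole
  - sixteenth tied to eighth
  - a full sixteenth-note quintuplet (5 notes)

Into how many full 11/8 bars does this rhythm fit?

1

One bar of 11/8 = 22 sixteenth notes.
Each duration in sixteenth notes: eighth note = 2; a full sixteenth-note triplet (3 notes) (three triplet sixteenths span one eighth) = 2; quarter = 4; whole = 16; sixteenth tied to eighth (sixteenth + eighth) = 3; a full sixteenth-note quintuplet (5 notes) (five quintuplet sixteenths span one quarter) = 4.
Sum: 2 + 2 + 4 + 16 + 3 + 4 = 31.
31 ÷ 22 = 1 complete bar with 9 left over.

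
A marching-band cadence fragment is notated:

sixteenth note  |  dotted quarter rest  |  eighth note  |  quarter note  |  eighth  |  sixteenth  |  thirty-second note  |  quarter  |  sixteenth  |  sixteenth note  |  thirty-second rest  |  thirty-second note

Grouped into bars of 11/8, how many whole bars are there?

1

One bar of 11/8 = 44 thirty-second notes.
Working in thirty-second notes: sixteenth note = 2; dotted quarter rest = 12; eighth note = 4; quarter note = 8; eighth = 4; sixteenth = 2; thirty-second note = 1; quarter = 8; sixteenth = 2; sixteenth note = 2; thirty-second rest = 1; thirty-second note = 1.
Adding: 2 + 12 + 4 + 8 + 4 + 2 + 1 + 8 + 2 + 2 + 1 + 1 = 47.
47 ÷ 44 = 1 complete bar with 3 left over.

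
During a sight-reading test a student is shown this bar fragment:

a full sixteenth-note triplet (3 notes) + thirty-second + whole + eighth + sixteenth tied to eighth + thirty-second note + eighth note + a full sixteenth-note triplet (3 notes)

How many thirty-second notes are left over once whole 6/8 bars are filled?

One bar of 6/8 = 24 thirty-second notes.
In thirty-second notes: a full sixteenth-note triplet (3 notes) (three triplet sixteenths span one eighth) = 4; thirty-second = 1; whole = 32; eighth = 4; sixteenth tied to eighth (sixteenth + eighth) = 6; thirty-second note = 1; eighth note = 4; a full sixteenth-note triplet (3 notes) (three triplet sixteenths span one eighth) = 4.
Total: 4 + 1 + 32 + 4 + 6 + 1 + 4 + 4 = 56.
56 ÷ 24 = 2 complete bars with 8 thirty-second notes remaining.

8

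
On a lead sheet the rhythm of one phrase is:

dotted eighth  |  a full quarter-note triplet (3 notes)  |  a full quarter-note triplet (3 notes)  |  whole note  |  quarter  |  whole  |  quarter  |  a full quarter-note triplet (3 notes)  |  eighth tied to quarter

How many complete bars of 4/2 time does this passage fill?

2

One bar of 4/2 = 32 sixteenth notes.
Convert each value to sixteenth notes: dotted eighth = 3; a full quarter-note triplet (3 notes) (three triplet quarters span one half) = 8; a full quarter-note triplet (3 notes) (three triplet quarters span one half) = 8; whole note = 16; quarter = 4; whole = 16; quarter = 4; a full quarter-note triplet (3 notes) (three triplet quarters span one half) = 8; eighth tied to quarter (eighth + quarter) = 6.
Adding: 3 + 8 + 8 + 16 + 4 + 16 + 4 + 8 + 6 = 73.
73 ÷ 32 = 2 complete bars with 9 left over.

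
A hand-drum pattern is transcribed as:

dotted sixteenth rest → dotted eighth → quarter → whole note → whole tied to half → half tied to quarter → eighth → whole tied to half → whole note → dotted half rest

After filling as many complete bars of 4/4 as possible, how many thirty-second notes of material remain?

One bar of 4/4 = 32 thirty-second notes.
Working in thirty-second notes: dotted sixteenth rest = 3; dotted eighth = 6; quarter = 8; whole note = 32; whole tied to half (whole + half) = 48; half tied to quarter (half + quarter) = 24; eighth = 4; whole tied to half (whole + half) = 48; whole note = 32; dotted half rest = 24.
Altogether 3 + 6 + 8 + 32 + 48 + 24 + 4 + 48 + 32 + 24 = 229.
229 ÷ 32 = 7 complete bars with 5 thirty-second notes remaining.

5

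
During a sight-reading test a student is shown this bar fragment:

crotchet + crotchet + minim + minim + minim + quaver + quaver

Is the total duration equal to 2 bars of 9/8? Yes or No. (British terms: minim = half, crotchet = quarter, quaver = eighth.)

One bar of 9/8 = 9 eighth notes, so 2 bars = 18.
In eighth notes: crotchet = 2; crotchet = 2; minim = 4; minim = 4; minim = 4; quaver = 1; quaver = 1.
Total: 2 + 2 + 4 + 4 + 4 + 1 + 1 = 18.
18 equals 18, so the answer is Yes.

Yes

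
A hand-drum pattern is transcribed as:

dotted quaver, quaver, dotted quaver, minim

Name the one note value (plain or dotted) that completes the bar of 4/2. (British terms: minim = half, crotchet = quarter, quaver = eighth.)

The bar of 4/2 = 32 sixteenth notes.
Express everything in sixteenth notes: dotted quaver = 3; quaver = 2; dotted quaver = 3; minim = 8.
Adding: 3 + 2 + 3 + 8 = 16.
Remaining: 32 − 16 = 16 sixteenth notes, which is a whole note.

whole note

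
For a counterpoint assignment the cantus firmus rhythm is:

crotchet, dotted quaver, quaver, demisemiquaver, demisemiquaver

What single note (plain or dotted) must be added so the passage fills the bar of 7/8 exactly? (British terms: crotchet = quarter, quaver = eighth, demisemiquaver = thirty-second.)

The bar of 7/8 = 28 thirty-second notes.
Working in thirty-second notes: crotchet = 8; dotted quaver = 6; quaver = 4; demisemiquaver = 1; demisemiquaver = 1.
Adding: 8 + 6 + 4 + 1 + 1 = 20.
Remaining: 28 − 20 = 8 thirty-second notes, which is a quarter note.

quarter note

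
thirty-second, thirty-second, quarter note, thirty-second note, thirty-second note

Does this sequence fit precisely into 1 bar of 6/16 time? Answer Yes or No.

One bar of 6/16 = 12 thirty-second notes.
In thirty-second notes: thirty-second = 1; thirty-second = 1; quarter note = 8; thirty-second note = 1; thirty-second note = 1.
Altogether 1 + 1 + 8 + 1 + 1 = 12.
12 equals 12, so the answer is Yes.

Yes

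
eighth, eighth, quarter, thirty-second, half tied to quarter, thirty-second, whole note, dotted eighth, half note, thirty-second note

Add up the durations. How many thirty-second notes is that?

97

Express everything in thirty-second notes: eighth = 4; eighth = 4; quarter = 8; thirty-second = 1; half tied to quarter (half + quarter) = 24; thirty-second = 1; whole note = 32; dotted eighth = 6; half note = 16; thirty-second note = 1.
Sum: 4 + 4 + 8 + 1 + 24 + 1 + 32 + 6 + 16 + 1 = 97 thirty-second notes.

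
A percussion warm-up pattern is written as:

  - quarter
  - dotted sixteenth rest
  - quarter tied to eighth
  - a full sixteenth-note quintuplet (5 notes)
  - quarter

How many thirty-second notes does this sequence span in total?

39

In thirty-second notes: quarter = 8; dotted sixteenth rest = 3; quarter tied to eighth (quarter + eighth) = 12; a full sixteenth-note quintuplet (5 notes) (five quintuplet sixteenths span one quarter) = 8; quarter = 8.
Total: 8 + 3 + 12 + 8 + 8 = 39 thirty-second notes.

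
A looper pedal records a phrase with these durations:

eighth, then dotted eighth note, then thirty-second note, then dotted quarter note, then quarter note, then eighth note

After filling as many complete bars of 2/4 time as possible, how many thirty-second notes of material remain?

3

One bar of 2/4 = 16 thirty-second notes.
Convert each value to thirty-second notes: eighth = 4; dotted eighth note = 6; thirty-second note = 1; dotted quarter note = 12; quarter note = 8; eighth note = 4.
Altogether 4 + 6 + 1 + 12 + 8 + 4 = 35.
35 ÷ 16 = 2 complete bars with 3 thirty-second notes remaining.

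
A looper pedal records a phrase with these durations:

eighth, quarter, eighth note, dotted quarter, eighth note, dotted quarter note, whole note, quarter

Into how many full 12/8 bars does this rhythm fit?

1

One bar of 12/8 = 12 eighth notes.
Convert each value to eighth notes: eighth = 1; quarter = 2; eighth note = 1; dotted quarter = 3; eighth note = 1; dotted quarter note = 3; whole note = 8; quarter = 2.
Adding: 1 + 2 + 1 + 3 + 1 + 3 + 8 + 2 = 21.
21 ÷ 12 = 1 complete bar with 9 left over.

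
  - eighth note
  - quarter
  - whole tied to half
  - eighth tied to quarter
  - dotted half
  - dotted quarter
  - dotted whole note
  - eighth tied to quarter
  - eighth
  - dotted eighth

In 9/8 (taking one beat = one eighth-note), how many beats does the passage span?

44.5

One eighth-note beat = 2 sixteenth notes.
In sixteenth notes: eighth note = 2; quarter = 4; whole tied to half (whole + half) = 24; eighth tied to quarter (eighth + quarter) = 6; dotted half = 12; dotted quarter = 6; dotted whole note = 24; eighth tied to quarter (eighth + quarter) = 6; eighth = 2; dotted eighth = 3.
Total: 2 + 4 + 24 + 6 + 12 + 6 + 24 + 6 + 2 + 3 = 89.
89 ÷ 2 = 44.5 beats.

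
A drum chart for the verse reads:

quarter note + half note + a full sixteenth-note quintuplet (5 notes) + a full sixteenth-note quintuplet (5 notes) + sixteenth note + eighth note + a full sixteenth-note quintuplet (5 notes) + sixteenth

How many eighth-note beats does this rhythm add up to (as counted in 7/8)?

One eighth-note beat = 2 sixteenth notes.
Convert each value to sixteenth notes: quarter note = 4; half note = 8; a full sixteenth-note quintuplet (5 notes) (five quintuplet sixteenths span one quarter) = 4; a full sixteenth-note quintuplet (5 notes) (five quintuplet sixteenths span one quarter) = 4; sixteenth note = 1; eighth note = 2; a full sixteenth-note quintuplet (5 notes) (five quintuplet sixteenths span one quarter) = 4; sixteenth = 1.
Adding: 4 + 8 + 4 + 4 + 1 + 2 + 4 + 1 = 28.
28 ÷ 2 = 14 beats.

14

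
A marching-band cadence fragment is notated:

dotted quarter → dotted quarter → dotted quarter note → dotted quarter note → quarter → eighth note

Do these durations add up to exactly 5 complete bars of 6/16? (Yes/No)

One bar of 6/16 = 3 eighth notes, so 5 bars = 15.
Express everything in eighth notes: dotted quarter = 3; dotted quarter = 3; dotted quarter note = 3; dotted quarter note = 3; quarter = 2; eighth note = 1.
Adding: 3 + 3 + 3 + 3 + 2 + 1 = 15.
15 equals 15, so the answer is Yes.

Yes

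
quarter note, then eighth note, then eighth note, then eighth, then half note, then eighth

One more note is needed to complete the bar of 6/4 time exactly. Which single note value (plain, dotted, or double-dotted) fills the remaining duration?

quarter note

The bar of 6/4 = 12 eighth notes.
Express everything in eighth notes: quarter note = 2; eighth note = 1; eighth note = 1; eighth = 1; half note = 4; eighth = 1.
Sum: 2 + 1 + 1 + 1 + 4 + 1 = 10.
Remaining: 12 − 10 = 2 eighth notes, which is a quarter note.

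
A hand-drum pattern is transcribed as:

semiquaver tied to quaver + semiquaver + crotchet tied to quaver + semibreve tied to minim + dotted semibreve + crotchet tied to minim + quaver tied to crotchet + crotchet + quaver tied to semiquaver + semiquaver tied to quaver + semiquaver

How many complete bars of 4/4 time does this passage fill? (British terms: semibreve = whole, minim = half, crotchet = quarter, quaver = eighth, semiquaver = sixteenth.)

One bar of 4/4 = 16 sixteenth notes.
Express everything in sixteenth notes: semiquaver tied to quaver (semiquaver + quaver) = 3; semiquaver = 1; crotchet tied to quaver (crotchet + quaver) = 6; semibreve tied to minim (semibreve + minim) = 24; dotted semibreve = 24; crotchet tied to minim (crotchet + minim) = 12; quaver tied to crotchet (quaver + crotchet) = 6; crotchet = 4; quaver tied to semiquaver (quaver + semiquaver) = 3; semiquaver tied to quaver (semiquaver + quaver) = 3; semiquaver = 1.
Adding: 3 + 1 + 6 + 24 + 24 + 12 + 6 + 4 + 3 + 3 + 1 = 87.
87 ÷ 16 = 5 complete bars with 7 left over.

5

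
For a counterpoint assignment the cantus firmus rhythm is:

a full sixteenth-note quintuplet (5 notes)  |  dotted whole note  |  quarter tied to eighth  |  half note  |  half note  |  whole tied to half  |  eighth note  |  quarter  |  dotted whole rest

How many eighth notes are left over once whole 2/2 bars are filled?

One bar of 2/2 = 8 eighth notes.
Each duration in eighth notes: a full sixteenth-note quintuplet (5 notes) (five quintuplet sixteenths span one quarter) = 2; dotted whole note = 12; quarter tied to eighth (quarter + eighth) = 3; half note = 4; half note = 4; whole tied to half (whole + half) = 12; eighth note = 1; quarter = 2; dotted whole rest = 12.
Total: 2 + 12 + 3 + 4 + 4 + 12 + 1 + 2 + 12 = 52.
52 ÷ 8 = 6 complete bars with 4 eighth notes remaining.

4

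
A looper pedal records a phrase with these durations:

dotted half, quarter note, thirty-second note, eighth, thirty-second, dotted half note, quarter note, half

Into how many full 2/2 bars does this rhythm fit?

One bar of 2/2 = 32 thirty-second notes.
Express everything in thirty-second notes: dotted half = 24; quarter note = 8; thirty-second note = 1; eighth = 4; thirty-second = 1; dotted half note = 24; quarter note = 8; half = 16.
Total: 24 + 8 + 1 + 4 + 1 + 24 + 8 + 16 = 86.
86 ÷ 32 = 2 complete bars with 22 left over.

2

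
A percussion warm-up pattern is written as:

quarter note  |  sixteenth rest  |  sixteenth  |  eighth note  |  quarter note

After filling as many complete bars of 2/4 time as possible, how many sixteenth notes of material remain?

4

One bar of 2/4 = 8 sixteenth notes.
Convert each value to sixteenth notes: quarter note = 4; sixteenth rest = 1; sixteenth = 1; eighth note = 2; quarter note = 4.
Adding: 4 + 1 + 1 + 2 + 4 = 12.
12 ÷ 8 = 1 complete bar with 4 sixteenth notes remaining.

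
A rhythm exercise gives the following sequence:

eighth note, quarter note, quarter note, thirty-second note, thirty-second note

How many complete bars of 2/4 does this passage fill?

1

One bar of 2/4 = 16 thirty-second notes.
Express everything in thirty-second notes: eighth note = 4; quarter note = 8; quarter note = 8; thirty-second note = 1; thirty-second note = 1.
Adding: 4 + 8 + 8 + 1 + 1 = 22.
22 ÷ 16 = 1 complete bar with 6 left over.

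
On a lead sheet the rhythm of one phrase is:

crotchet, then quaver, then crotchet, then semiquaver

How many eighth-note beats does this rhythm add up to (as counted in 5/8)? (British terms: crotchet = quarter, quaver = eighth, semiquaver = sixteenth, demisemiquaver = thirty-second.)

5.5

One eighth-note beat = 2 sixteenth notes.
In sixteenth notes: crotchet = 4; quaver = 2; crotchet = 4; semiquaver = 1.
Altogether 4 + 2 + 4 + 1 = 11.
11 ÷ 2 = 5.5 beats.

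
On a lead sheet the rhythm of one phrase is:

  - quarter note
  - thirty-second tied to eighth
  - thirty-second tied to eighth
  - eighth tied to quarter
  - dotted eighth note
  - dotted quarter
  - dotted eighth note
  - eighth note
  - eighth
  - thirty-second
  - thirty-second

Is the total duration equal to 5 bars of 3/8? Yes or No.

No

One bar of 3/8 = 12 thirty-second notes, so 5 bars = 60.
Working in thirty-second notes: quarter note = 8; thirty-second tied to eighth (thirty-second + eighth) = 5; thirty-second tied to eighth (thirty-second + eighth) = 5; eighth tied to quarter (eighth + quarter) = 12; dotted eighth note = 6; dotted quarter = 12; dotted eighth note = 6; eighth note = 4; eighth = 4; thirty-second = 1; thirty-second = 1.
Total: 8 + 5 + 5 + 12 + 6 + 12 + 6 + 4 + 4 + 1 + 1 = 64.
64 exceeds 60, so the answer is No.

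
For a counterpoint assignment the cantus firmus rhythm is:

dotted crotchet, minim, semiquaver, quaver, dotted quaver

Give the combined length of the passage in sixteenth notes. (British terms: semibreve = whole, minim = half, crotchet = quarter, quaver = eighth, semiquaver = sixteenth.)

Each duration in sixteenth notes: dotted crotchet = 6; minim = 8; semiquaver = 1; quaver = 2; dotted quaver = 3.
Total: 6 + 8 + 1 + 2 + 3 = 20 sixteenth notes.

20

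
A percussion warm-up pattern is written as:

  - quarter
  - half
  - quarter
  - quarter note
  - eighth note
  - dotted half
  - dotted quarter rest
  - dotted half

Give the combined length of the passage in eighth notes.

26

Each duration in eighth notes: quarter = 2; half = 4; quarter = 2; quarter note = 2; eighth note = 1; dotted half = 6; dotted quarter rest = 3; dotted half = 6.
Total: 2 + 4 + 2 + 2 + 1 + 6 + 3 + 6 = 26 eighth notes.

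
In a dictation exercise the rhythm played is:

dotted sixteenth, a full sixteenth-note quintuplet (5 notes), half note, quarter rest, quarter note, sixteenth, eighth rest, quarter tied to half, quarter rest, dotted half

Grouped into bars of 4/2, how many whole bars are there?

1

One bar of 4/2 = 64 thirty-second notes.
Convert each value to thirty-second notes: dotted sixteenth = 3; a full sixteenth-note quintuplet (5 notes) (five quintuplet sixteenths span one quarter) = 8; half note = 16; quarter rest = 8; quarter note = 8; sixteenth = 2; eighth rest = 4; quarter tied to half (quarter + half) = 24; quarter rest = 8; dotted half = 24.
Altogether 3 + 8 + 16 + 8 + 8 + 2 + 4 + 24 + 8 + 24 = 105.
105 ÷ 64 = 1 complete bar with 41 left over.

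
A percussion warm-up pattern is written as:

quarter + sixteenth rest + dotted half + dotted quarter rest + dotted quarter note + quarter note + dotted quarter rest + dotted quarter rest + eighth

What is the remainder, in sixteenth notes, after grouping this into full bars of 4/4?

One bar of 4/4 = 16 sixteenth notes.
In sixteenth notes: quarter = 4; sixteenth rest = 1; dotted half = 12; dotted quarter rest = 6; dotted quarter note = 6; quarter note = 4; dotted quarter rest = 6; dotted quarter rest = 6; eighth = 2.
Altogether 4 + 1 + 12 + 6 + 6 + 4 + 6 + 6 + 2 = 47.
47 ÷ 16 = 2 complete bars with 15 sixteenth notes remaining.

15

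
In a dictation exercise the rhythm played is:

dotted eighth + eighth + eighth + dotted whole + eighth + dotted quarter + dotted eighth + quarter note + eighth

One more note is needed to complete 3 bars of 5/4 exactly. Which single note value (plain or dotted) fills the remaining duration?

dotted half note

3 bars of 5/4 = 60 sixteenth notes.
In sixteenth notes: dotted eighth = 3; eighth = 2; eighth = 2; dotted whole = 24; eighth = 2; dotted quarter = 6; dotted eighth = 3; quarter note = 4; eighth = 2.
Altogether 3 + 2 + 2 + 24 + 2 + 6 + 3 + 4 + 2 = 48.
Remaining: 60 − 48 = 12 sixteenth notes, which is a dotted half note.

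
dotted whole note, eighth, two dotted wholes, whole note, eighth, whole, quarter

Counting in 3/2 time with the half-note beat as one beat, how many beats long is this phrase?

14

One half-note beat = 4 eighth notes.
Convert each value to eighth notes: dotted whole note = 12; eighth = 1; dotted whole = 12; dotted whole = 12; whole note = 8; eighth = 1; whole = 8; quarter = 2.
Adding: 12 + 1 + 12 + 12 + 8 + 1 + 8 + 2 = 56.
56 ÷ 4 = 14 beats.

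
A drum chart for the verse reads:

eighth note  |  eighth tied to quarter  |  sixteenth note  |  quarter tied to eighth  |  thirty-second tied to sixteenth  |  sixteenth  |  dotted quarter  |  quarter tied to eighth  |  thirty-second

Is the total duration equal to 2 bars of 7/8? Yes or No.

One bar of 7/8 = 28 thirty-second notes, so 2 bars = 56.
Express everything in thirty-second notes: eighth note = 4; eighth tied to quarter (eighth + quarter) = 12; sixteenth note = 2; quarter tied to eighth (quarter + eighth) = 12; thirty-second tied to sixteenth (thirty-second + sixteenth) = 3; sixteenth = 2; dotted quarter = 12; quarter tied to eighth (quarter + eighth) = 12; thirty-second = 1.
Adding: 4 + 12 + 2 + 12 + 3 + 2 + 12 + 12 + 1 = 60.
60 exceeds 56, so the answer is No.

No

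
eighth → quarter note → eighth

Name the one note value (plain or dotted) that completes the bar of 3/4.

The bar of 3/4 = 6 eighth notes.
In eighth notes: eighth = 1; quarter note = 2; eighth = 1.
Sum: 1 + 2 + 1 = 4.
Remaining: 6 − 4 = 2 eighth notes, which is a quarter note.

quarter note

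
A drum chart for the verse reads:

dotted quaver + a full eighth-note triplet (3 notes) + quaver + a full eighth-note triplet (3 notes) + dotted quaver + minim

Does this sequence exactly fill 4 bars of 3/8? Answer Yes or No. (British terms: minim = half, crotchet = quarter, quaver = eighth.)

One bar of 3/8 = 6 sixteenth notes, so 4 bars = 24.
Express everything in sixteenth notes: dotted quaver = 3; a full eighth-note triplet (3 notes) (three triplet eighths span one quarter) = 4; quaver = 2; a full eighth-note triplet (3 notes) (three triplet eighths span one quarter) = 4; dotted quaver = 3; minim = 8.
Sum: 3 + 4 + 2 + 4 + 3 + 8 = 24.
24 equals 24, so the answer is Yes.

Yes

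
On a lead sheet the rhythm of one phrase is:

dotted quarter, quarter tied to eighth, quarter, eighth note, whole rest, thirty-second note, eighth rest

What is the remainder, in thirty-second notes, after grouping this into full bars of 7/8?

One bar of 7/8 = 28 thirty-second notes.
In thirty-second notes: dotted quarter = 12; quarter tied to eighth (quarter + eighth) = 12; quarter = 8; eighth note = 4; whole rest = 32; thirty-second note = 1; eighth rest = 4.
Sum: 12 + 12 + 8 + 4 + 32 + 1 + 4 = 73.
73 ÷ 28 = 2 complete bars with 17 thirty-second notes remaining.

17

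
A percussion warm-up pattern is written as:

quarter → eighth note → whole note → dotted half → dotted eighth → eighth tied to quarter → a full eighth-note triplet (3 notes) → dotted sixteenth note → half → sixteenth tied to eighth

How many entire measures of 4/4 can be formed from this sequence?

One bar of 4/4 = 32 thirty-second notes.
Each duration in thirty-second notes: quarter = 8; eighth note = 4; whole note = 32; dotted half = 24; dotted eighth = 6; eighth tied to quarter (eighth + quarter) = 12; a full eighth-note triplet (3 notes) (three triplet eighths span one quarter) = 8; dotted sixteenth note = 3; half = 16; sixteenth tied to eighth (sixteenth + eighth) = 6.
Sum: 8 + 4 + 32 + 24 + 6 + 12 + 8 + 3 + 16 + 6 = 119.
119 ÷ 32 = 3 complete bars with 23 left over.

3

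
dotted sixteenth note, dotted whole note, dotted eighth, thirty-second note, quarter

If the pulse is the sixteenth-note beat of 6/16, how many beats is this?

33

One sixteenth-note beat = 2 thirty-second notes.
Working in thirty-second notes: dotted sixteenth note = 3; dotted whole note = 48; dotted eighth = 6; thirty-second note = 1; quarter = 8.
Altogether 3 + 48 + 6 + 1 + 8 = 66.
66 ÷ 2 = 33 beats.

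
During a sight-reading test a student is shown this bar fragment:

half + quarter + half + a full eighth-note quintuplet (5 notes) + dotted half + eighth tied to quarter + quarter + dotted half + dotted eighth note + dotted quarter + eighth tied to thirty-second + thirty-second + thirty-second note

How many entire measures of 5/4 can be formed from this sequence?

One bar of 5/4 = 40 thirty-second notes.
Express everything in thirty-second notes: half = 16; quarter = 8; half = 16; a full eighth-note quintuplet (5 notes) (five quintuplet eighths span one half) = 16; dotted half = 24; eighth tied to quarter (eighth + quarter) = 12; quarter = 8; dotted half = 24; dotted eighth note = 6; dotted quarter = 12; eighth tied to thirty-second (eighth + thirty-second) = 5; thirty-second = 1; thirty-second note = 1.
Altogether 16 + 8 + 16 + 16 + 24 + 12 + 8 + 24 + 6 + 12 + 5 + 1 + 1 = 149.
149 ÷ 40 = 3 complete bars with 29 left over.

3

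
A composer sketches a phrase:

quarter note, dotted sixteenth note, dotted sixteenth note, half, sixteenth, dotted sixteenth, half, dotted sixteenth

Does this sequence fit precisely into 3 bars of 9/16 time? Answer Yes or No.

One bar of 9/16 = 18 thirty-second notes, so 3 bars = 54.
Each duration in thirty-second notes: quarter note = 8; dotted sixteenth note = 3; dotted sixteenth note = 3; half = 16; sixteenth = 2; dotted sixteenth = 3; half = 16; dotted sixteenth = 3.
Adding: 8 + 3 + 3 + 16 + 2 + 3 + 16 + 3 = 54.
54 equals 54, so the answer is Yes.

Yes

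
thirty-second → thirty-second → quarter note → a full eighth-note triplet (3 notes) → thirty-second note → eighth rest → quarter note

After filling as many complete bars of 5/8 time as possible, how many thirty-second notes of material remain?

11

One bar of 5/8 = 20 thirty-second notes.
Convert each value to thirty-second notes: thirty-second = 1; thirty-second = 1; quarter note = 8; a full eighth-note triplet (3 notes) (three triplet eighths span one quarter) = 8; thirty-second note = 1; eighth rest = 4; quarter note = 8.
Sum: 1 + 1 + 8 + 8 + 1 + 4 + 8 = 31.
31 ÷ 20 = 1 complete bar with 11 thirty-second notes remaining.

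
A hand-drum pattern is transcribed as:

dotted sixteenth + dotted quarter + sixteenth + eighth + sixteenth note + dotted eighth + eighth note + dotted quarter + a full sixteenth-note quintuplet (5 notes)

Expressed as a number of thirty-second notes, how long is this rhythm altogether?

53

Working in thirty-second notes: dotted sixteenth = 3; dotted quarter = 12; sixteenth = 2; eighth = 4; sixteenth note = 2; dotted eighth = 6; eighth note = 4; dotted quarter = 12; a full sixteenth-note quintuplet (5 notes) (five quintuplet sixteenths span one quarter) = 8.
Adding: 3 + 12 + 2 + 4 + 2 + 6 + 4 + 12 + 8 = 53 thirty-second notes.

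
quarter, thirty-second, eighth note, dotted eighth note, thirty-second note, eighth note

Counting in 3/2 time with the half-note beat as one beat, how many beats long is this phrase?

1.5

One half-note beat = 16 thirty-second notes.
Each duration in thirty-second notes: quarter = 8; thirty-second = 1; eighth note = 4; dotted eighth note = 6; thirty-second note = 1; eighth note = 4.
Adding: 8 + 1 + 4 + 6 + 1 + 4 = 24.
24 ÷ 16 = 1.5 beats.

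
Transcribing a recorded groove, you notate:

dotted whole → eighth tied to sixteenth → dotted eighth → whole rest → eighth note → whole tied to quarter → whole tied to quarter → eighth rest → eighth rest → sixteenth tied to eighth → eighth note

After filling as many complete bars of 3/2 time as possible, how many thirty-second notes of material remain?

2

One bar of 3/2 = 24 sixteenth notes.
Express everything in sixteenth notes: dotted whole = 24; eighth tied to sixteenth (eighth + sixteenth) = 3; dotted eighth = 3; whole rest = 16; eighth note = 2; whole tied to quarter (whole + quarter) = 20; whole tied to quarter (whole + quarter) = 20; eighth rest = 2; eighth rest = 2; sixteenth tied to eighth (sixteenth + eighth) = 3; eighth note = 2.
Altogether 24 + 3 + 3 + 16 + 2 + 20 + 20 + 2 + 2 + 3 + 2 = 97.
97 ÷ 24 = 4 complete bars with 1 sixteenth note remaining = 2 thirty-second notes.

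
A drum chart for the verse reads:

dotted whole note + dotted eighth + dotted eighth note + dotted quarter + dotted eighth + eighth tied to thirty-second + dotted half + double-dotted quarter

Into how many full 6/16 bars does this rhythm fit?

10

One bar of 6/16 = 12 thirty-second notes.
In thirty-second notes: dotted whole note = 48; dotted eighth = 6; dotted eighth note = 6; dotted quarter = 12; dotted eighth = 6; eighth tied to thirty-second (eighth + thirty-second) = 5; dotted half = 24; double-dotted quarter = 14.
Total: 48 + 6 + 6 + 12 + 6 + 5 + 24 + 14 = 121.
121 ÷ 12 = 10 complete bars with 1 left over.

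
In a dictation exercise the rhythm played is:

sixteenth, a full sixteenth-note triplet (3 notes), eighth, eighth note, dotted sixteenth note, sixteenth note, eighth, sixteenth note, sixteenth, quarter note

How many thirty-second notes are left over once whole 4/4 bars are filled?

One bar of 4/4 = 32 thirty-second notes.
Each duration in thirty-second notes: sixteenth = 2; a full sixteenth-note triplet (3 notes) (three triplet sixteenths span one eighth) = 4; eighth = 4; eighth note = 4; dotted sixteenth note = 3; sixteenth note = 2; eighth = 4; sixteenth note = 2; sixteenth = 2; quarter note = 8.
Sum: 2 + 4 + 4 + 4 + 3 + 2 + 4 + 2 + 2 + 8 = 35.
35 ÷ 32 = 1 complete bar with 3 thirty-second notes remaining.

3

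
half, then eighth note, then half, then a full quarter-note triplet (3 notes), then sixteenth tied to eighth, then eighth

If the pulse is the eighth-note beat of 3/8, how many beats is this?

One eighth-note beat = 2 sixteenth notes.
Express everything in sixteenth notes: half = 8; eighth note = 2; half = 8; a full quarter-note triplet (3 notes) (three triplet quarters span one half) = 8; sixteenth tied to eighth (sixteenth + eighth) = 3; eighth = 2.
Total: 8 + 2 + 8 + 8 + 3 + 2 = 31.
31 ÷ 2 = 15.5 beats.

15.5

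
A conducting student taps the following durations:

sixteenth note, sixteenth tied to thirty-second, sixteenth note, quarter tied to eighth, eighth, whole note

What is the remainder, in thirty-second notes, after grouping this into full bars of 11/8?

11

One bar of 11/8 = 44 thirty-second notes.
In thirty-second notes: sixteenth note = 2; sixteenth tied to thirty-second (sixteenth + thirty-second) = 3; sixteenth note = 2; quarter tied to eighth (quarter + eighth) = 12; eighth = 4; whole note = 32.
Total: 2 + 3 + 2 + 12 + 4 + 32 = 55.
55 ÷ 44 = 1 complete bar with 11 thirty-second notes remaining.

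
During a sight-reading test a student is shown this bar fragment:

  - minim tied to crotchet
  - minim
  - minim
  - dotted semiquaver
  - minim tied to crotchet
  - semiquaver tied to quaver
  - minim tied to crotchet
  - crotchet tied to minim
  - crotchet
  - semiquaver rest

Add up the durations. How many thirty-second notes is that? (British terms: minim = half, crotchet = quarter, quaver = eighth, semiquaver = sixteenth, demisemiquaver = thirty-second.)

Working in thirty-second notes: minim tied to crotchet (minim + crotchet) = 24; minim = 16; minim = 16; dotted semiquaver = 3; minim tied to crotchet (minim + crotchet) = 24; semiquaver tied to quaver (semiquaver + quaver) = 6; minim tied to crotchet (minim + crotchet) = 24; crotchet tied to minim (crotchet + minim) = 24; crotchet = 8; semiquaver rest = 2.
Sum: 24 + 16 + 16 + 3 + 24 + 6 + 24 + 24 + 8 + 2 = 147 thirty-second notes.

147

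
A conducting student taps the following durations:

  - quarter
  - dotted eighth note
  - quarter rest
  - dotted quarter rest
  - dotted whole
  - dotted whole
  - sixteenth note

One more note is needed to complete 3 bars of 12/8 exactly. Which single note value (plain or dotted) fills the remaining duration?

3 bars of 12/8 = 72 sixteenth notes.
Express everything in sixteenth notes: quarter = 4; dotted eighth note = 3; quarter rest = 4; dotted quarter rest = 6; dotted whole = 24; dotted whole = 24; sixteenth note = 1.
Altogether 4 + 3 + 4 + 6 + 24 + 24 + 1 = 66.
Remaining: 72 − 66 = 6 sixteenth notes, which is a dotted quarter note.

dotted quarter note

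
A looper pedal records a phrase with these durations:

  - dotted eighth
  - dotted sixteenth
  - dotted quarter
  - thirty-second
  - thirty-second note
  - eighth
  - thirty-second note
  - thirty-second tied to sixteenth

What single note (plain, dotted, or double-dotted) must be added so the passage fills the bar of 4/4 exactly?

The bar of 4/4 = 32 thirty-second notes.
Each duration in thirty-second notes: dotted eighth = 6; dotted sixteenth = 3; dotted quarter = 12; thirty-second = 1; thirty-second note = 1; eighth = 4; thirty-second note = 1; thirty-second tied to sixteenth (thirty-second + sixteenth) = 3.
Altogether 6 + 3 + 12 + 1 + 1 + 4 + 1 + 3 = 31.
Remaining: 32 − 31 = 1 thirty-second note, which is a thirty-second note.

thirty-second note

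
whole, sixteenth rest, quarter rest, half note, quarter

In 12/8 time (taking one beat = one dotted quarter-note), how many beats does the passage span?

5.5

One dotted quarter-note beat = 6 sixteenth notes.
Convert each value to sixteenth notes: whole = 16; sixteenth rest = 1; quarter rest = 4; half note = 8; quarter = 4.
Total: 16 + 1 + 4 + 8 + 4 = 33.
33 ÷ 6 = 5.5 beats.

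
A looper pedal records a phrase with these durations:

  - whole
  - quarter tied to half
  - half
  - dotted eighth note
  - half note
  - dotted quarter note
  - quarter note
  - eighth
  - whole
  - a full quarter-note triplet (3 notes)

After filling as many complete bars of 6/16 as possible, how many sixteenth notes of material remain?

5

One bar of 6/16 = 6 sixteenth notes.
Express everything in sixteenth notes: whole = 16; quarter tied to half (quarter + half) = 12; half = 8; dotted eighth note = 3; half note = 8; dotted quarter note = 6; quarter note = 4; eighth = 2; whole = 16; a full quarter-note triplet (3 notes) (three triplet quarters span one half) = 8.
Altogether 16 + 12 + 8 + 3 + 8 + 6 + 4 + 2 + 16 + 8 = 83.
83 ÷ 6 = 13 complete bars with 5 sixteenth notes remaining.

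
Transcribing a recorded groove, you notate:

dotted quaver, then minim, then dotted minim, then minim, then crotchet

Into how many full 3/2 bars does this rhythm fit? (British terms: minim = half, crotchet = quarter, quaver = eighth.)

1

One bar of 3/2 = 24 sixteenth notes.
Working in sixteenth notes: dotted quaver = 3; minim = 8; dotted minim = 12; minim = 8; crotchet = 4.
Altogether 3 + 8 + 12 + 8 + 4 = 35.
35 ÷ 24 = 1 complete bar with 11 left over.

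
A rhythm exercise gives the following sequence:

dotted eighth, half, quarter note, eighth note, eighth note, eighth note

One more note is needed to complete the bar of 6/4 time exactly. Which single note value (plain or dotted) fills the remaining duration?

dotted eighth note

The bar of 6/4 = 24 sixteenth notes.
Working in sixteenth notes: dotted eighth = 3; half = 8; quarter note = 4; eighth note = 2; eighth note = 2; eighth note = 2.
Altogether 3 + 8 + 4 + 2 + 2 + 2 = 21.
Remaining: 24 − 21 = 3 sixteenth notes, which is a dotted eighth note.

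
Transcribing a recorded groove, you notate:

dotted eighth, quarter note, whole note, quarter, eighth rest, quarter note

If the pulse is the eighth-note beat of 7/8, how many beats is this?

16.5

One eighth-note beat = 2 sixteenth notes.
Working in sixteenth notes: dotted eighth = 3; quarter note = 4; whole note = 16; quarter = 4; eighth rest = 2; quarter note = 4.
Adding: 3 + 4 + 16 + 4 + 2 + 4 = 33.
33 ÷ 2 = 16.5 beats.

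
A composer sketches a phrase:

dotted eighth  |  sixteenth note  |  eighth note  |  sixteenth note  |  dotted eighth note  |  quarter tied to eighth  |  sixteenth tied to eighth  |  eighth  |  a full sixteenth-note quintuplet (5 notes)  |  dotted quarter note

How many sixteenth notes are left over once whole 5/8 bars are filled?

One bar of 5/8 = 10 sixteenth notes.
Each duration in sixteenth notes: dotted eighth = 3; sixteenth note = 1; eighth note = 2; sixteenth note = 1; dotted eighth note = 3; quarter tied to eighth (quarter + eighth) = 6; sixteenth tied to eighth (sixteenth + eighth) = 3; eighth = 2; a full sixteenth-note quintuplet (5 notes) (five quintuplet sixteenths span one quarter) = 4; dotted quarter note = 6.
Total: 3 + 1 + 2 + 1 + 3 + 6 + 3 + 2 + 4 + 6 = 31.
31 ÷ 10 = 3 complete bars with 1 sixteenth note remaining.

1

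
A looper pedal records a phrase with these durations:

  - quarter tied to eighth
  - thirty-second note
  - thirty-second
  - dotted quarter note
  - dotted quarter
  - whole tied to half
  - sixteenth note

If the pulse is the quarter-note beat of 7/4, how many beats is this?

One quarter-note beat = 8 thirty-second notes.
Express everything in thirty-second notes: quarter tied to eighth (quarter + eighth) = 12; thirty-second note = 1; thirty-second = 1; dotted quarter note = 12; dotted quarter = 12; whole tied to half (whole + half) = 48; sixteenth note = 2.
Total: 12 + 1 + 1 + 12 + 12 + 48 + 2 = 88.
88 ÷ 8 = 11 beats.

11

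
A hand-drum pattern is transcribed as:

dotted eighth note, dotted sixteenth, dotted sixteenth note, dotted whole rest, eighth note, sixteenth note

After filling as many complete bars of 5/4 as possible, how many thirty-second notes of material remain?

26

One bar of 5/4 = 40 thirty-second notes.
In thirty-second notes: dotted eighth note = 6; dotted sixteenth = 3; dotted sixteenth note = 3; dotted whole rest = 48; eighth note = 4; sixteenth note = 2.
Altogether 6 + 3 + 3 + 48 + 4 + 2 = 66.
66 ÷ 40 = 1 complete bar with 26 thirty-second notes remaining.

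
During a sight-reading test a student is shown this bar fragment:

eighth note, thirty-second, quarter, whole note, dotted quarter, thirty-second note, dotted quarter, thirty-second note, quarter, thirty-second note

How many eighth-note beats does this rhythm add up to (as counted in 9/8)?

One eighth-note beat = 4 thirty-second notes.
Express everything in thirty-second notes: eighth note = 4; thirty-second = 1; quarter = 8; whole note = 32; dotted quarter = 12; thirty-second note = 1; dotted quarter = 12; thirty-second note = 1; quarter = 8; thirty-second note = 1.
Sum: 4 + 1 + 8 + 32 + 12 + 1 + 12 + 1 + 8 + 1 = 80.
80 ÷ 4 = 20 beats.

20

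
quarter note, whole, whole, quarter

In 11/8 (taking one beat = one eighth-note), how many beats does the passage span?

One eighth-note beat = 2 sixteenth notes.
In sixteenth notes: quarter note = 4; whole = 16; whole = 16; quarter = 4.
Sum: 4 + 16 + 16 + 4 = 40.
40 ÷ 2 = 20 beats.

20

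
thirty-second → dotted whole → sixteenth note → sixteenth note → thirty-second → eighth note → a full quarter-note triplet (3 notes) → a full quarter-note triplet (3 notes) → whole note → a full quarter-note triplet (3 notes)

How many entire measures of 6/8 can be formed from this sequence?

5

One bar of 6/8 = 24 thirty-second notes.
Convert each value to thirty-second notes: thirty-second = 1; dotted whole = 48; sixteenth note = 2; sixteenth note = 2; thirty-second = 1; eighth note = 4; a full quarter-note triplet (3 notes) (three triplet quarters span one half) = 16; a full quarter-note triplet (3 notes) (three triplet quarters span one half) = 16; whole note = 32; a full quarter-note triplet (3 notes) (three triplet quarters span one half) = 16.
Altogether 1 + 48 + 2 + 2 + 1 + 4 + 16 + 16 + 32 + 16 = 138.
138 ÷ 24 = 5 complete bars with 18 left over.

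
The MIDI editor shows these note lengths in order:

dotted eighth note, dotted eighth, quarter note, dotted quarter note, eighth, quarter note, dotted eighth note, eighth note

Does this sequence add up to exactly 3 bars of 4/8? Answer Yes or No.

No

One bar of 4/8 = 8 sixteenth notes, so 3 bars = 24.
Each duration in sixteenth notes: dotted eighth note = 3; dotted eighth = 3; quarter note = 4; dotted quarter note = 6; eighth = 2; quarter note = 4; dotted eighth note = 3; eighth note = 2.
Adding: 3 + 3 + 4 + 6 + 2 + 4 + 3 + 2 = 27.
27 exceeds 24, so the answer is No.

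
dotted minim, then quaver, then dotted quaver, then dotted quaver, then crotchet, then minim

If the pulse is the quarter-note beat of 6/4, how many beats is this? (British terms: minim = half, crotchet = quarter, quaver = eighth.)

8

One quarter-note beat = 4 sixteenth notes.
In sixteenth notes: dotted minim = 12; quaver = 2; dotted quaver = 3; dotted quaver = 3; crotchet = 4; minim = 8.
Sum: 12 + 2 + 3 + 3 + 4 + 8 = 32.
32 ÷ 4 = 8 beats.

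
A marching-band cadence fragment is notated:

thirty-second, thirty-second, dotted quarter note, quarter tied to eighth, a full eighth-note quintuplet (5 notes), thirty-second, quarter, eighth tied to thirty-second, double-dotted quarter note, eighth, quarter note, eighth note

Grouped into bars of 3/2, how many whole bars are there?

One bar of 3/2 = 48 thirty-second notes.
Express everything in thirty-second notes: thirty-second = 1; thirty-second = 1; dotted quarter note = 12; quarter tied to eighth (quarter + eighth) = 12; a full eighth-note quintuplet (5 notes) (five quintuplet eighths span one half) = 16; thirty-second = 1; quarter = 8; eighth tied to thirty-second (eighth + thirty-second) = 5; double-dotted quarter note = 14; eighth = 4; quarter note = 8; eighth note = 4.
Altogether 1 + 1 + 12 + 12 + 16 + 1 + 8 + 5 + 14 + 4 + 8 + 4 = 86.
86 ÷ 48 = 1 complete bar with 38 left over.

1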